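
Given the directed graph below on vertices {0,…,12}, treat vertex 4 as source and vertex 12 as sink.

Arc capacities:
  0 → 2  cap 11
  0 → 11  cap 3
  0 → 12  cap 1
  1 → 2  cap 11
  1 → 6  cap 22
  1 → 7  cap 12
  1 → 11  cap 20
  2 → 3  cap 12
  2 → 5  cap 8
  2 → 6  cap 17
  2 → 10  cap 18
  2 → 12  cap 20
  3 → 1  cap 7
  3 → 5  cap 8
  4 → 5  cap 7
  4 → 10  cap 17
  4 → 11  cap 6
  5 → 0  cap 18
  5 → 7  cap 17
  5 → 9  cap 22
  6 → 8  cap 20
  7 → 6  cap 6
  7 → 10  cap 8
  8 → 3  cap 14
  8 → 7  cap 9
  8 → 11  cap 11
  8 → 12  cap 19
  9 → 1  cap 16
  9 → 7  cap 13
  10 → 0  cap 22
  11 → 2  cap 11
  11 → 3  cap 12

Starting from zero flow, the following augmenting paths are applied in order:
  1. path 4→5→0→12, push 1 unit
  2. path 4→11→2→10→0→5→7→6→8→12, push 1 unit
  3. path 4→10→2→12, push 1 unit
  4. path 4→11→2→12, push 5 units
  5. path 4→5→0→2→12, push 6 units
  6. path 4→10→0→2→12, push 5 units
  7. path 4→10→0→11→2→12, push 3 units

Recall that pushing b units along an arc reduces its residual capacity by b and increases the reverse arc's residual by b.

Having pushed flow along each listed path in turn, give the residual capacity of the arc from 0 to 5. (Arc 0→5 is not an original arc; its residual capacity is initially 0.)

after path 1 (4→5→0→12, push 1): res(0,5)=1
after path 2 (4→11→2→10→0→5→7→6→8→12, push 1): res(0,5)=0
after path 3 (4→10→2→12, push 1): res(0,5)=0
after path 4 (4→11→2→12, push 5): res(0,5)=0
after path 5 (4→5→0→2→12, push 6): res(0,5)=6
after path 6 (4→10→0→2→12, push 5): res(0,5)=6
after path 7 (4→10→0→11→2→12, push 3): res(0,5)=6

Residual capacity of (0,5): 6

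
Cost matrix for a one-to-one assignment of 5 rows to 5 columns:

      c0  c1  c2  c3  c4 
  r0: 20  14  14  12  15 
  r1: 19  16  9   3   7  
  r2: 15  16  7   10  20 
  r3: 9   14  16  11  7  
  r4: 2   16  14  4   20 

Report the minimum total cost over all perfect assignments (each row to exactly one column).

Minimum assignment cost: 33

optimal assignment: row0→col1 (cost 14), row1→col3 (cost 3), row2→col2 (cost 7), row3→col4 (cost 7), row4→col0 (cost 2)
total = 14 + 3 + 7 + 7 + 2 = 33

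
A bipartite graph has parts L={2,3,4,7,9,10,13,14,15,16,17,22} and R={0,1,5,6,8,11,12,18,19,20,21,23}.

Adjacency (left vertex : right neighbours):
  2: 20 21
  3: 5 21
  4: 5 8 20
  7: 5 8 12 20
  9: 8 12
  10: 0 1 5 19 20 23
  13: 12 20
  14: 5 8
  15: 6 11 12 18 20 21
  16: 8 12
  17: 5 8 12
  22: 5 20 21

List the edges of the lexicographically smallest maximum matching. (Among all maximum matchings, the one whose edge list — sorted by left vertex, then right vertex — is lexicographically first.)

Lex-smallest maximum matching: {(2,20), (3,5), (4,8), (7,12), (10,0), (15,6), (22,21)}

|M| = 7 (so the lex-smallest maximum matching has 7 edges)
process left vertices in ascending order; for each, take the smallest-labelled available neighbour that still permits 7 edges overall, or leave it unmatched if none does
lex-smallest matching: {2-20, 3-5, 4-8, 7-12, 10-0, 15-6, 22-21}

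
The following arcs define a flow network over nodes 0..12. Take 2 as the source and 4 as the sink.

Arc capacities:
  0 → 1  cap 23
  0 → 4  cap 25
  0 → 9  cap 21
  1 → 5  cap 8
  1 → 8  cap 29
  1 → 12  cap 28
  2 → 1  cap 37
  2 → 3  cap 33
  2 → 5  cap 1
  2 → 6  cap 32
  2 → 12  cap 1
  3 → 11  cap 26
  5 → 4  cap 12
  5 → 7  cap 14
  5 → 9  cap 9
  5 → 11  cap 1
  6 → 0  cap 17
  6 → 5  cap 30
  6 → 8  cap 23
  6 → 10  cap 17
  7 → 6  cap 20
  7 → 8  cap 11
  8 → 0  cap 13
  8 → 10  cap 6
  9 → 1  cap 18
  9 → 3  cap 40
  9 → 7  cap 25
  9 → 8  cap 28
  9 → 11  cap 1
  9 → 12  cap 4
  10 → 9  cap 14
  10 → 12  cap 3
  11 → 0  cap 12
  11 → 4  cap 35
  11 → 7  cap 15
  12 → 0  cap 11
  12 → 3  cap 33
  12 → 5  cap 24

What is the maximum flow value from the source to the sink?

Maximum flow value: 65

augment #1: 2→5→4 bottleneck 1, total now 1
augment #2: 2→1→5→4 bottleneck 8, total now 9
augment #3: 2→3→11→4 bottleneck 26, total now 35
augment #4: 2→6→0→4 bottleneck 17, total now 52
augment #5: 2→6→5→4 bottleneck 3, total now 55
augment #6: 2→12→0→4 bottleneck 1, total now 56
augment #7: 2→1→8→0→4 bottleneck 7, total now 63
augment #8: 2→6→5→11→4 bottleneck 1, total now 64
augment #9: 2→6→5→9→11→4 bottleneck 1, total now 65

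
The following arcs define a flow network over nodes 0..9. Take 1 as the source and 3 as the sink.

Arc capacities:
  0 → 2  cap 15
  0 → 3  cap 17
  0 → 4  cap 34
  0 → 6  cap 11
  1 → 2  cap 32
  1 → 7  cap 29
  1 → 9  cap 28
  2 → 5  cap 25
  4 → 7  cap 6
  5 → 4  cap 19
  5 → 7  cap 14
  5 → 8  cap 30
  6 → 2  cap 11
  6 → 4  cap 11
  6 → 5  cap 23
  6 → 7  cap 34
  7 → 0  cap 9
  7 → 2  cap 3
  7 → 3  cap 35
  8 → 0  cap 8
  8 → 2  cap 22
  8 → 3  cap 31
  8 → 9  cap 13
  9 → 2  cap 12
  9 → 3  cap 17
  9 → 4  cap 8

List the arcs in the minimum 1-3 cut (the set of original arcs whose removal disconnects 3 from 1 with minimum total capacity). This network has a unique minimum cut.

Min-cut arcs: {(1,7), (2,5), (4,7), (9,3)} (total capacity 77)

augment #1: 1→7→3 push 29
augment #2: 1→9→3 push 17
augment #3: 1→2→5→7→3 push 6
augment #4: 1→2→5→8→3 push 19
augment #5: 1→9→4→7→0→3 push 6
max flow = 77; residual-reachable set from 1 gives S-side
cut edges (S→T): {(1,7), (2,5), (4,7), (9,3)} total cap 77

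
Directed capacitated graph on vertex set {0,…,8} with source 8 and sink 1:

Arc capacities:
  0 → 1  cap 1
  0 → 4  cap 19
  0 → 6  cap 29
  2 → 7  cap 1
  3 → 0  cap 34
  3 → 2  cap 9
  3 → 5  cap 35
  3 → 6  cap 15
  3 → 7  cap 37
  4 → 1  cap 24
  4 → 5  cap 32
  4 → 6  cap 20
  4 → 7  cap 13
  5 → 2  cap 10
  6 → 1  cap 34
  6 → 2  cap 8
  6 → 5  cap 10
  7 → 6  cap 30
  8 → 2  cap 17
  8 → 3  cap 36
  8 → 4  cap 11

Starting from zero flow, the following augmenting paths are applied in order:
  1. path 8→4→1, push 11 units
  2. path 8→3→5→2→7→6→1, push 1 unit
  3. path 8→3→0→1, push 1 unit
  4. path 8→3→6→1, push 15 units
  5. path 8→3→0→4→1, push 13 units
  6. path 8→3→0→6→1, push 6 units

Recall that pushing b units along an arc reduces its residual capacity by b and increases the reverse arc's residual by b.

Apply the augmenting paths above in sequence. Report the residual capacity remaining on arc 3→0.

Residual capacity of (3,0): 14

after path 1 (8→4→1, push 11): res(3,0)=34
after path 2 (8→3→5→2→7→6→1, push 1): res(3,0)=34
after path 3 (8→3→0→1, push 1): res(3,0)=33
after path 4 (8→3→6→1, push 15): res(3,0)=33
after path 5 (8→3→0→4→1, push 13): res(3,0)=20
after path 6 (8→3→0→6→1, push 6): res(3,0)=14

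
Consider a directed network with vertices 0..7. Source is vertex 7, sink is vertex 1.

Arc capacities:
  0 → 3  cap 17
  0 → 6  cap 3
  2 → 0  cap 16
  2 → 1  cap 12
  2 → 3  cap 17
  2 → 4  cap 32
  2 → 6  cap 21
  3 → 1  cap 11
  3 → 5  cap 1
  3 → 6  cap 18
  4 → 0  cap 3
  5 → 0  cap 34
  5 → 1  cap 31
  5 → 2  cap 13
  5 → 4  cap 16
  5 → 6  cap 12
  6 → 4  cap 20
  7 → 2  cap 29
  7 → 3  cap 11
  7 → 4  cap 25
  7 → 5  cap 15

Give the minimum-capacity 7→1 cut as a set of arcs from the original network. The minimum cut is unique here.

Min-cut arcs: {(2,1), (3,1), (3,5), (7,5)} (total capacity 39)

augment #1: 7→2→1 push 12
augment #2: 7→3→1 push 11
augment #3: 7→5→1 push 15
augment #4: 7→2→3→5→1 push 1
max flow = 39; residual-reachable set from 7 gives S-side
cut edges (S→T): {(2,1), (3,1), (3,5), (7,5)} total cap 39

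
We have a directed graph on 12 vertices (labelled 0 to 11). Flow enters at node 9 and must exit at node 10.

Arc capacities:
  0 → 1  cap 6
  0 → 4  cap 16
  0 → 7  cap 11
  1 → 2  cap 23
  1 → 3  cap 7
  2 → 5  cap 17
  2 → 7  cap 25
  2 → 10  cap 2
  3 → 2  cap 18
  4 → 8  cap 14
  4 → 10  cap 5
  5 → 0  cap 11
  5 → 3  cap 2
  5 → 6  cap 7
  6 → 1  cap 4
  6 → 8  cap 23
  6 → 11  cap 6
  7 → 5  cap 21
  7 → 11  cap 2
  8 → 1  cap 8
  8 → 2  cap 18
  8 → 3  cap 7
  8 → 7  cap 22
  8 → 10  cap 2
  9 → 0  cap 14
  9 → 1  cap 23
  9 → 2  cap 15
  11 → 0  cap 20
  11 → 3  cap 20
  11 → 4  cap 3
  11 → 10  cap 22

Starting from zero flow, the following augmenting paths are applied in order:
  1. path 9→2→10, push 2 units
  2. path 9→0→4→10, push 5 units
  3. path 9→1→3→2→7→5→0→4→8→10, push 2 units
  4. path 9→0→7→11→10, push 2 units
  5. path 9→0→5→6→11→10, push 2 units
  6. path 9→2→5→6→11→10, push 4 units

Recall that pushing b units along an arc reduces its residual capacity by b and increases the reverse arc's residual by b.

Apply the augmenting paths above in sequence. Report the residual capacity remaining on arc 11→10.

after path 1 (9→2→10, push 2): res(11,10)=22
after path 2 (9→0→4→10, push 5): res(11,10)=22
after path 3 (9→1→3→2→7→5→0→4→8→10, push 2): res(11,10)=22
after path 4 (9→0→7→11→10, push 2): res(11,10)=20
after path 5 (9→0→5→6→11→10, push 2): res(11,10)=18
after path 6 (9→2→5→6→11→10, push 4): res(11,10)=14

Residual capacity of (11,10): 14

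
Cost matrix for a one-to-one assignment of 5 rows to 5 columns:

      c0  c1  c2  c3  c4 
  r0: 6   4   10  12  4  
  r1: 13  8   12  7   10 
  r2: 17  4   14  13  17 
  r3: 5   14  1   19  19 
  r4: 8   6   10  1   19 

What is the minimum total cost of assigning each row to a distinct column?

optimal assignment: row0→col0 (cost 6), row1→col4 (cost 10), row2→col1 (cost 4), row3→col2 (cost 1), row4→col3 (cost 1)
total = 6 + 10 + 4 + 1 + 1 = 22

Minimum assignment cost: 22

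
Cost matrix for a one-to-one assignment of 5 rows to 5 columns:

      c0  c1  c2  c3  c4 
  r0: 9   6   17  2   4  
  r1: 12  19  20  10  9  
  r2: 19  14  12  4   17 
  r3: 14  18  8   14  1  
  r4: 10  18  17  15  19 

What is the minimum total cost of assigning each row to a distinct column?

Minimum assignment cost: 37

optimal assignment: row0→col1 (cost 6), row1→col4 (cost 9), row2→col3 (cost 4), row3→col2 (cost 8), row4→col0 (cost 10)
total = 6 + 9 + 4 + 8 + 10 = 37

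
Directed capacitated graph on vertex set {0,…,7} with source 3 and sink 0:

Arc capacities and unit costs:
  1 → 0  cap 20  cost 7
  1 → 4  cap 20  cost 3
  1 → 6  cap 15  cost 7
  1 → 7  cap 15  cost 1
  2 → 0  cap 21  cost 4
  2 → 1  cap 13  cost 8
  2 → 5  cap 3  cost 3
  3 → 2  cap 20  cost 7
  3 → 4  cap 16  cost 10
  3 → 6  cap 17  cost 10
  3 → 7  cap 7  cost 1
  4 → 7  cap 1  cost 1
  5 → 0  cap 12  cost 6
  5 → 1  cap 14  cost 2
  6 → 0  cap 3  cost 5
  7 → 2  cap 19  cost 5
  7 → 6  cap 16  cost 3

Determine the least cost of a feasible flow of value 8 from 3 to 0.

shortest-cost path #1: 3→7→6→0 push 3 @ unit cost 9 (adds 27)
shortest-cost path #2: 3→7→2→0 push 4 @ unit cost 10 (adds 40)
shortest-cost path #3: 3→2→0 push 1 @ unit cost 11 (adds 11)
total cost = 78

Minimum cost for 8 units: 78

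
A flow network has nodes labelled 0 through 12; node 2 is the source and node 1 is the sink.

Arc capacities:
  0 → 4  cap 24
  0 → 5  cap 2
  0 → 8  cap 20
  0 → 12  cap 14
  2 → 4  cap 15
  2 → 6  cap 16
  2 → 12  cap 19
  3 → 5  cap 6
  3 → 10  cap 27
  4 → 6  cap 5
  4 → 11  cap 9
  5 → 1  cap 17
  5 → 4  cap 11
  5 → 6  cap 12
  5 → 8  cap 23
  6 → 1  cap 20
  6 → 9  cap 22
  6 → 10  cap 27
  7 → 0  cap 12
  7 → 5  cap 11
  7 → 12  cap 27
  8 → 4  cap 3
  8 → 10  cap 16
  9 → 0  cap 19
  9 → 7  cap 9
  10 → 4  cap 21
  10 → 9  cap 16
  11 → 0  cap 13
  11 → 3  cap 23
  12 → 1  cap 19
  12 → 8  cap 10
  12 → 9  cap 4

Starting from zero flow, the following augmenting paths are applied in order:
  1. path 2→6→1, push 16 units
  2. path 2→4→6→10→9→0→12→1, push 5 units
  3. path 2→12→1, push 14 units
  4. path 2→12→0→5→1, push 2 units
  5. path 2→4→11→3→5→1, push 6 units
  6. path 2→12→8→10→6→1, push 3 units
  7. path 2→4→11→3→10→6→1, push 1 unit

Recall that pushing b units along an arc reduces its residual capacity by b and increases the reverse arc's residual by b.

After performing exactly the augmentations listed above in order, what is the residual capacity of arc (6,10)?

Residual capacity of (6,10): 26

after path 1 (2→6→1, push 16): res(6,10)=27
after path 2 (2→4→6→10→9→0→12→1, push 5): res(6,10)=22
after path 3 (2→12→1, push 14): res(6,10)=22
after path 4 (2→12→0→5→1, push 2): res(6,10)=22
after path 5 (2→4→11→3→5→1, push 6): res(6,10)=22
after path 6 (2→12→8→10→6→1, push 3): res(6,10)=25
after path 7 (2→4→11→3→10→6→1, push 1): res(6,10)=26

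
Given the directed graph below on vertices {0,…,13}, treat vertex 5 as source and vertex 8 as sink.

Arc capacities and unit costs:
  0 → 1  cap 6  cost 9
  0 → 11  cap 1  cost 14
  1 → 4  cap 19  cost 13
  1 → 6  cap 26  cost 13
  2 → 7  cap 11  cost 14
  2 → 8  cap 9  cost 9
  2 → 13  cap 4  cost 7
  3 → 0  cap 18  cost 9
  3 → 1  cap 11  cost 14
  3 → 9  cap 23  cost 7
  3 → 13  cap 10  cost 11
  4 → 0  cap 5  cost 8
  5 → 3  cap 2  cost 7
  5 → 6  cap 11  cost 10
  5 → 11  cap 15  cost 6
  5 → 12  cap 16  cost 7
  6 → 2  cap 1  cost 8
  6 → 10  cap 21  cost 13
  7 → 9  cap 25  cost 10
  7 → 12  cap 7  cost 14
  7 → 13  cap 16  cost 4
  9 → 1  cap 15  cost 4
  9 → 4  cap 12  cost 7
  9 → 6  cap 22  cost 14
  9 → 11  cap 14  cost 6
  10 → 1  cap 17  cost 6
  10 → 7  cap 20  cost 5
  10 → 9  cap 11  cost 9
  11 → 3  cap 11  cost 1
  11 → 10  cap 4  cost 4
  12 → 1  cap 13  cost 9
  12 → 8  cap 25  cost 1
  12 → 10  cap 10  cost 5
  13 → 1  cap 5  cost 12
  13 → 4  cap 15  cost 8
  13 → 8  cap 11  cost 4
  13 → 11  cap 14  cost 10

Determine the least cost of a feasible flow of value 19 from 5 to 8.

shortest-cost path #1: 5→12→8 push 16 @ unit cost 8 (adds 128)
shortest-cost path #2: 5→3→13→8 push 2 @ unit cost 22 (adds 44)
shortest-cost path #3: 5→11→3→13→8 push 1 @ unit cost 22 (adds 22)
total cost = 194

Minimum cost for 19 units: 194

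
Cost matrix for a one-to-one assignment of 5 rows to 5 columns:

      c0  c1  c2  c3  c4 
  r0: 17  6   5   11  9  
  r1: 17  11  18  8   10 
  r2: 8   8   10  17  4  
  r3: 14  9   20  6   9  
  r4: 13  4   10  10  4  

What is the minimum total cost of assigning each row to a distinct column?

Minimum assignment cost: 33

optimal assignment: row0→col2 (cost 5), row1→col4 (cost 10), row2→col0 (cost 8), row3→col3 (cost 6), row4→col1 (cost 4)
total = 5 + 10 + 8 + 6 + 4 = 33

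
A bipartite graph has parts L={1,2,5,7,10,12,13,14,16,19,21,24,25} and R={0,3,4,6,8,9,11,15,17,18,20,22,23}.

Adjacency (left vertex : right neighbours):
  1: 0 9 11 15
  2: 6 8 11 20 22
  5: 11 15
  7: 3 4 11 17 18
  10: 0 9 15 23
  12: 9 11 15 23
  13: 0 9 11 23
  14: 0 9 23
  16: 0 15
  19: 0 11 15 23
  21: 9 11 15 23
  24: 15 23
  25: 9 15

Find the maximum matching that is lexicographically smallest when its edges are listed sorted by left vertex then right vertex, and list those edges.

|M| = 7 (so the lex-smallest maximum matching has 7 edges)
process left vertices in ascending order; for each, take the smallest-labelled available neighbour that still permits 7 edges overall, or leave it unmatched if none does
lex-smallest matching: {1-0, 2-6, 5-11, 7-3, 10-9, 12-15, 13-23}

Lex-smallest maximum matching: {(1,0), (2,6), (5,11), (7,3), (10,9), (12,15), (13,23)}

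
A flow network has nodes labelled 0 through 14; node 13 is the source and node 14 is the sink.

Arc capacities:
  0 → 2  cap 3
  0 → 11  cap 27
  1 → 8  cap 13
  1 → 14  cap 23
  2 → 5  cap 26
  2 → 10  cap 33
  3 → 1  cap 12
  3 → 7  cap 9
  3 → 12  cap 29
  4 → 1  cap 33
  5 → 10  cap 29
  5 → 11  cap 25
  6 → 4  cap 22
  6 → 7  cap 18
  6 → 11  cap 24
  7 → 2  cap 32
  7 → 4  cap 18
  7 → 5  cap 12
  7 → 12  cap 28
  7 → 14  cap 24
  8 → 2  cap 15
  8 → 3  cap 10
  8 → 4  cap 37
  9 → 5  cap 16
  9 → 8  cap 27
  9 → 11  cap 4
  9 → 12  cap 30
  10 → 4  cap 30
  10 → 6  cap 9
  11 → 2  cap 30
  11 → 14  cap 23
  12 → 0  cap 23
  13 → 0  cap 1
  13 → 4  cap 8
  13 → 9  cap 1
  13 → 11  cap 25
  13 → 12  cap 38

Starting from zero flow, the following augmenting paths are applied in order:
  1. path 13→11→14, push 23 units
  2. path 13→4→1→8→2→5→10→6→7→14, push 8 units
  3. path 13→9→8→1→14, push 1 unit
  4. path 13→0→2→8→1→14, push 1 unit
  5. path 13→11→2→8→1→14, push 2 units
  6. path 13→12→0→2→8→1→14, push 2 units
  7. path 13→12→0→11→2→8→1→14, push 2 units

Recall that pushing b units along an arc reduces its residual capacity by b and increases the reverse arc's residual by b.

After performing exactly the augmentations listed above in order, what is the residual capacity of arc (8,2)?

after path 1 (13→11→14, push 23): res(8,2)=15
after path 2 (13→4→1→8→2→5→10→6→7→14, push 8): res(8,2)=7
after path 3 (13→9→8→1→14, push 1): res(8,2)=7
after path 4 (13→0→2→8→1→14, push 1): res(8,2)=8
after path 5 (13→11→2→8→1→14, push 2): res(8,2)=10
after path 6 (13→12→0→2→8→1→14, push 2): res(8,2)=12
after path 7 (13→12→0→11→2→8→1→14, push 2): res(8,2)=14

Residual capacity of (8,2): 14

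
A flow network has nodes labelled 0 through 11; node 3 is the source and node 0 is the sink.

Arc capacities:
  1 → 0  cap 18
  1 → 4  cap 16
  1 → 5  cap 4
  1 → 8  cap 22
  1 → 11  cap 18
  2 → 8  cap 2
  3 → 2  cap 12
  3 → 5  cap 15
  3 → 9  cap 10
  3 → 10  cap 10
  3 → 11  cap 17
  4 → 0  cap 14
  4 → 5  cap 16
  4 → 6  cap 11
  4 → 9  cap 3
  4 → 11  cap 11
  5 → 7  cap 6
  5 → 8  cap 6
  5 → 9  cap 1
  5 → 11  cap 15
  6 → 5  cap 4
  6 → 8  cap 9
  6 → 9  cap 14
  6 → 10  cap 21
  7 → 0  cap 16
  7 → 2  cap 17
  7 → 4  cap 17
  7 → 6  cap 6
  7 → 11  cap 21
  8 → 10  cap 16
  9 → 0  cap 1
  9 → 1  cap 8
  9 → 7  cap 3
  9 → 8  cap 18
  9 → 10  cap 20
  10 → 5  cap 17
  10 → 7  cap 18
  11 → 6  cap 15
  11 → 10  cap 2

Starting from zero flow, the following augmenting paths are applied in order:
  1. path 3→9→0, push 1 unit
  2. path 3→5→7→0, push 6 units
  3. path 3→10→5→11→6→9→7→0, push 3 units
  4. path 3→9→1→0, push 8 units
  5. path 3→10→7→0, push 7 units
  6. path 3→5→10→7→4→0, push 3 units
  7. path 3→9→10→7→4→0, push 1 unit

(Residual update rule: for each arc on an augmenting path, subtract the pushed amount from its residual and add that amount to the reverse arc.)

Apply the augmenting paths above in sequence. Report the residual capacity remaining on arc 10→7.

Residual capacity of (10,7): 7

after path 1 (3→9→0, push 1): res(10,7)=18
after path 2 (3→5→7→0, push 6): res(10,7)=18
after path 3 (3→10→5→11→6→9→7→0, push 3): res(10,7)=18
after path 4 (3→9→1→0, push 8): res(10,7)=18
after path 5 (3→10→7→0, push 7): res(10,7)=11
after path 6 (3→5→10→7→4→0, push 3): res(10,7)=8
after path 7 (3→9→10→7→4→0, push 1): res(10,7)=7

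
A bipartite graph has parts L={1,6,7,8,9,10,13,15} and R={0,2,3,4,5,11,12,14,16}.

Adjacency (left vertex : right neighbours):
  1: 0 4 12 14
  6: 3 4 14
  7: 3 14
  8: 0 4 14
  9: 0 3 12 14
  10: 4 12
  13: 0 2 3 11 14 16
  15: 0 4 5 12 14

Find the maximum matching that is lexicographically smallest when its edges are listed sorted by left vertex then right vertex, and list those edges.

|M| = 7 (so the lex-smallest maximum matching has 7 edges)
process left vertices in ascending order; for each, take the smallest-labelled available neighbour that still permits 7 edges overall, or leave it unmatched if none does
lex-smallest matching: {1-0, 6-3, 7-14, 8-4, 9-12, 13-2, 15-5}

Lex-smallest maximum matching: {(1,0), (6,3), (7,14), (8,4), (9,12), (13,2), (15,5)}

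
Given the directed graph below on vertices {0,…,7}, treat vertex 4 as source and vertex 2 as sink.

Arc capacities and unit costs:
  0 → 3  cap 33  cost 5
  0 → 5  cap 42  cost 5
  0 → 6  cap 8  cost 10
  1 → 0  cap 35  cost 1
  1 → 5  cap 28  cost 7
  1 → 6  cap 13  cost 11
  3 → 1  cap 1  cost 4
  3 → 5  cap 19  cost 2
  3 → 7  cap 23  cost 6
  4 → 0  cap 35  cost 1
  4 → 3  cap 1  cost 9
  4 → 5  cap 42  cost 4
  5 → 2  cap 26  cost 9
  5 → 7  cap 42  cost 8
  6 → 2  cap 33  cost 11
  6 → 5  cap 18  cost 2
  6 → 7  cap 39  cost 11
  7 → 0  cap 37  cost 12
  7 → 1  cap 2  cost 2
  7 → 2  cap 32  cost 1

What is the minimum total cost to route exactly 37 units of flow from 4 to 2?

shortest-cost path #1: 4→5→2 push 26 @ unit cost 13 (adds 338)
shortest-cost path #2: 4→5→7→2 push 11 @ unit cost 13 (adds 143)
total cost = 481

Minimum cost for 37 units: 481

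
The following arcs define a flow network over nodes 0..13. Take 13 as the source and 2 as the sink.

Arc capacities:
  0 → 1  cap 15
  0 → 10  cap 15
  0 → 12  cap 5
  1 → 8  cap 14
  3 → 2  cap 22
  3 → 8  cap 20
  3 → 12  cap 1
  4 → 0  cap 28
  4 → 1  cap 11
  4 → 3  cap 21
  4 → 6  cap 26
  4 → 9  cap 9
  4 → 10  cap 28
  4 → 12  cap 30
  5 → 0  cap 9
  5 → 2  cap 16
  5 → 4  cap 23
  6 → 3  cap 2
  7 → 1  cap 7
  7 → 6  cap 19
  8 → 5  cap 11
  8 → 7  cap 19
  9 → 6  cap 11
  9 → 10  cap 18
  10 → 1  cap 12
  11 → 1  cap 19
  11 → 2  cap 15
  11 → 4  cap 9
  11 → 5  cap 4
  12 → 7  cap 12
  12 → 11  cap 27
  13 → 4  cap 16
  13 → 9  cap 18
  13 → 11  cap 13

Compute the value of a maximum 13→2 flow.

Maximum flow value: 42

augment #1: 13→11→2 bottleneck 13, total now 13
augment #2: 13→4→3→2 bottleneck 16, total now 29
augment #3: 13→9→6→3→2 bottleneck 2, total now 31
augment #4: 13→9→10→1→8→5→2 bottleneck 11, total now 42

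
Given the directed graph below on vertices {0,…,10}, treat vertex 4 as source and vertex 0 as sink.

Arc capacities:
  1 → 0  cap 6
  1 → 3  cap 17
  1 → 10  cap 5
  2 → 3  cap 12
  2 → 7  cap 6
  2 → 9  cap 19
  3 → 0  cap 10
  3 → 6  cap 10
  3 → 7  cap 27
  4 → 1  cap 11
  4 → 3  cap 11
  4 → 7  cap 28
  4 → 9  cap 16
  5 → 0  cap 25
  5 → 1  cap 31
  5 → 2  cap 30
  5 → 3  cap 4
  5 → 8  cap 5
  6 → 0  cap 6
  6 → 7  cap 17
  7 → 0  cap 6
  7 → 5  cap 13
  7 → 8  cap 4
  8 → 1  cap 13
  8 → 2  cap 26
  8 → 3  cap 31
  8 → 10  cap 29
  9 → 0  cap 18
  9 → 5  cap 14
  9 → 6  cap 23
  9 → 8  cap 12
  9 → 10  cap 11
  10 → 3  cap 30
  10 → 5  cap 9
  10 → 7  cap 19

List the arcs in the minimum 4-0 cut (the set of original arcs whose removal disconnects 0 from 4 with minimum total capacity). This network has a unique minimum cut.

Min-cut arcs: {(4,1), (4,3), (4,9), (7,0), (7,5), (7,8)} (total capacity 61)

augment #1: 4→1→0 push 6
augment #2: 4→3→0 push 10
augment #3: 4→7→0 push 6
augment #4: 4→9→0 push 16
augment #5: 4→3→6→0 push 1
augment #6: 4→7→5→0 push 13
augment #7: 4→1→3→6→0 push 5
augment #8: 4→7→8→2→9→0 push 2
augment #9: 4→7→8→10→5→0 push 2
max flow = 61; residual-reachable set from 4 gives S-side
cut edges (S→T): {(4,1), (4,3), (4,9), (7,0), (7,5), (7,8)} total cap 61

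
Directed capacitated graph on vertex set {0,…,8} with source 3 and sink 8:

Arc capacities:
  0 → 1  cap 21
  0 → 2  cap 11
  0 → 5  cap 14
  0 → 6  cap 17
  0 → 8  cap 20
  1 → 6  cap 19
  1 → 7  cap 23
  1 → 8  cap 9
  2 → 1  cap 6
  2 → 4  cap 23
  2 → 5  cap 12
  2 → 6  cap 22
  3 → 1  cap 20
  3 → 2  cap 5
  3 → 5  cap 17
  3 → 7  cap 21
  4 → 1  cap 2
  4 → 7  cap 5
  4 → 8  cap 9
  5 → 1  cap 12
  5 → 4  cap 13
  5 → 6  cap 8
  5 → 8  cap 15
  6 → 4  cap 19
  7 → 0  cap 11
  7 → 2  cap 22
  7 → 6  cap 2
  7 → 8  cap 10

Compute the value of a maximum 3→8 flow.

augment #1: 3→1→8 bottleneck 9, total now 9
augment #2: 3→5→8 bottleneck 15, total now 24
augment #3: 3→7→8 bottleneck 10, total now 34
augment #4: 3→2→4→8 bottleneck 5, total now 39
augment #5: 3→5→4→8 bottleneck 2, total now 41
augment #6: 3→7→0→8 bottleneck 11, total now 52
augment #7: 3→1→6→4→8 bottleneck 2, total now 54

Maximum flow value: 54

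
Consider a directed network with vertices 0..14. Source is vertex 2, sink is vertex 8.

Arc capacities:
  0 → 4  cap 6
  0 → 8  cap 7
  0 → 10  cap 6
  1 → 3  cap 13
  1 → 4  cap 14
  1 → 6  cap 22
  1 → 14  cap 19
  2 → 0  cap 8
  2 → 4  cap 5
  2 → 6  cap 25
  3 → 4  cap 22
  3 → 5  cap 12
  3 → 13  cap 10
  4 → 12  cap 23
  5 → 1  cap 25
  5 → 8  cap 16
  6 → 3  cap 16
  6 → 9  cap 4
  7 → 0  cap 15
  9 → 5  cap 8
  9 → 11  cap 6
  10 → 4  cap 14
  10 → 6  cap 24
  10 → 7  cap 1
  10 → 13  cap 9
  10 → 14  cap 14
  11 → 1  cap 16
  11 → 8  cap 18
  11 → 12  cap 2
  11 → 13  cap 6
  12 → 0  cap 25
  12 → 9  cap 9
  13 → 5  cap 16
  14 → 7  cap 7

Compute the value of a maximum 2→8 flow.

augment #1: 2→0→8 bottleneck 7, total now 7
augment #2: 2→6→3→5→8 bottleneck 12, total now 19
augment #3: 2→6→9→5→8 bottleneck 4, total now 23
augment #4: 2→4→12→9→11→8 bottleneck 5, total now 28
augment #5: 2→0→4→12→9→11→8 bottleneck 1, total now 29

Maximum flow value: 29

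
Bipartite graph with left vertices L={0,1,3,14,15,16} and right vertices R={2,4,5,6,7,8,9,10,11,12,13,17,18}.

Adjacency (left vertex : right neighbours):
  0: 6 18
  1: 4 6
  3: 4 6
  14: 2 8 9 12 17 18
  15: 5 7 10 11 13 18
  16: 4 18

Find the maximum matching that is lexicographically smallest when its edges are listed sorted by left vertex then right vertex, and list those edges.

Lex-smallest maximum matching: {(0,6), (1,4), (14,2), (15,5), (16,18)}

|M| = 5 (so the lex-smallest maximum matching has 5 edges)
process left vertices in ascending order; for each, take the smallest-labelled available neighbour that still permits 5 edges overall, or leave it unmatched if none does
lex-smallest matching: {0-6, 1-4, 14-2, 15-5, 16-18}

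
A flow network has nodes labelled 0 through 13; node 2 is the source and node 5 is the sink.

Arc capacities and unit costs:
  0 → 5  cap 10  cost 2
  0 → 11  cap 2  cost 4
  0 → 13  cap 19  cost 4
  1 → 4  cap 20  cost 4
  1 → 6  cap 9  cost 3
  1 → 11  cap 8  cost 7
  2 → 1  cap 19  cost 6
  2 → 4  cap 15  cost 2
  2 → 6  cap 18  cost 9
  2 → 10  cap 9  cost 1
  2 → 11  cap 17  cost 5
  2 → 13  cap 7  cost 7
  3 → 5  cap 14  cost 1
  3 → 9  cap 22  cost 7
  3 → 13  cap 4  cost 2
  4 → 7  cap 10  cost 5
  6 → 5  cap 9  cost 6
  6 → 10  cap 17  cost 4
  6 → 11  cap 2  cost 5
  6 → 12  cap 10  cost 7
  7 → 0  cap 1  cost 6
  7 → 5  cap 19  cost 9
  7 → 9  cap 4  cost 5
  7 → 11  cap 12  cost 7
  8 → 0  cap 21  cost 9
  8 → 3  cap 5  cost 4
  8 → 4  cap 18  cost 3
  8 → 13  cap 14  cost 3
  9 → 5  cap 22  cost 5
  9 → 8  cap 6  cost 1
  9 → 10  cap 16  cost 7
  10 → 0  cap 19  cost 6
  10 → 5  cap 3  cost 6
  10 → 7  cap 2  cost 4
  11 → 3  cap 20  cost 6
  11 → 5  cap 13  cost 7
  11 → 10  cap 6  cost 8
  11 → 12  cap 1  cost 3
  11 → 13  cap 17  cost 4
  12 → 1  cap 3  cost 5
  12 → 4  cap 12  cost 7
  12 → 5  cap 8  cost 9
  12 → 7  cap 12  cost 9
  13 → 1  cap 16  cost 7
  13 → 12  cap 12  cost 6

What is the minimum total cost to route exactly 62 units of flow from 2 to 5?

shortest-cost path #1: 2→10→5 push 3 @ unit cost 7 (adds 21)
shortest-cost path #2: 2→10→0→5 push 6 @ unit cost 9 (adds 54)
shortest-cost path #3: 2→11→5 push 13 @ unit cost 12 (adds 156)
shortest-cost path #4: 2→11→3→5 push 4 @ unit cost 12 (adds 48)
shortest-cost path #5: 2→6→5 push 9 @ unit cost 15 (adds 135)
shortest-cost path #6: 2→4→7→0→5 push 1 @ unit cost 15 (adds 15)
shortest-cost path #7: 2→4→7→5 push 9 @ unit cost 16 (adds 144)
shortest-cost path #8: 2→1→11→3→5 push 8 @ unit cost 20 (adds 160)
shortest-cost path #9: 2→6→10→0→5 push 3 @ unit cost 21 (adds 63)
shortest-cost path #10: 2→6→11→3→5 push 2 @ unit cost 21 (adds 42)
shortest-cost path #11: 2→6→10→0→7→5 push 1 @ unit cost 22 (adds 22)
shortest-cost path #12: 2→13→12→5 push 3 @ unit cost 22 (adds 66)
total cost = 926

Minimum cost for 62 units: 926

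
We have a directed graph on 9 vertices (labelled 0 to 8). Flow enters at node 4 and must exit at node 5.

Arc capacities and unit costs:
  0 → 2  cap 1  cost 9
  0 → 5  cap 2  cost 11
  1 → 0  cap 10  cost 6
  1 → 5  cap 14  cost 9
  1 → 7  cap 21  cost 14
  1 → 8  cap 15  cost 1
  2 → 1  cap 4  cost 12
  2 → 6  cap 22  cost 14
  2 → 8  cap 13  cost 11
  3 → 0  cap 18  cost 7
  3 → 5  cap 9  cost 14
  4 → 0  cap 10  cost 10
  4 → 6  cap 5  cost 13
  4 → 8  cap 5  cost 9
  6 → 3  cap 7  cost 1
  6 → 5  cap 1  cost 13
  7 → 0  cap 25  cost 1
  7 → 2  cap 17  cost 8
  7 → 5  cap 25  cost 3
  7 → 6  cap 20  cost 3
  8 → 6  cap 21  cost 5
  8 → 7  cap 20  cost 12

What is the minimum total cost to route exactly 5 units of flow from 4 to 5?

shortest-cost path #1: 4→0→5 push 2 @ unit cost 21 (adds 42)
shortest-cost path #2: 4→8→7→5 push 3 @ unit cost 24 (adds 72)
total cost = 114

Minimum cost for 5 units: 114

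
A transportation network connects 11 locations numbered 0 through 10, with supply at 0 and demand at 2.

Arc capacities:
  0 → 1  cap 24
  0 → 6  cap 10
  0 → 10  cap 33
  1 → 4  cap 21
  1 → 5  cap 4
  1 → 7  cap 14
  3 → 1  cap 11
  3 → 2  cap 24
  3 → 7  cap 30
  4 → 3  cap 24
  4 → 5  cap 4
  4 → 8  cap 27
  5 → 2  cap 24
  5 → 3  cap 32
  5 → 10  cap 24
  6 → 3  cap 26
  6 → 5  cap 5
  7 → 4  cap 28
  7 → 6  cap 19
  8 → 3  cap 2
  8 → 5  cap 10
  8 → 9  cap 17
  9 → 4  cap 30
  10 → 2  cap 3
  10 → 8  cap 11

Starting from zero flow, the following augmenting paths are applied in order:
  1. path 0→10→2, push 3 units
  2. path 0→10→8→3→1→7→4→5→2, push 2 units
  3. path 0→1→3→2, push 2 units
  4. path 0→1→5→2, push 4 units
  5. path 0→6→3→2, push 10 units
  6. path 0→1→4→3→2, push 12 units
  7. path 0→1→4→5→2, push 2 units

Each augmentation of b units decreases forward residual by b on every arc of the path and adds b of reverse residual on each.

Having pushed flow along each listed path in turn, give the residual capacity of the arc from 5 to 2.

after path 1 (0→10→2, push 3): res(5,2)=24
after path 2 (0→10→8→3→1→7→4→5→2, push 2): res(5,2)=22
after path 3 (0→1→3→2, push 2): res(5,2)=22
after path 4 (0→1→5→2, push 4): res(5,2)=18
after path 5 (0→6→3→2, push 10): res(5,2)=18
after path 6 (0→1→4→3→2, push 12): res(5,2)=18
after path 7 (0→1→4→5→2, push 2): res(5,2)=16

Residual capacity of (5,2): 16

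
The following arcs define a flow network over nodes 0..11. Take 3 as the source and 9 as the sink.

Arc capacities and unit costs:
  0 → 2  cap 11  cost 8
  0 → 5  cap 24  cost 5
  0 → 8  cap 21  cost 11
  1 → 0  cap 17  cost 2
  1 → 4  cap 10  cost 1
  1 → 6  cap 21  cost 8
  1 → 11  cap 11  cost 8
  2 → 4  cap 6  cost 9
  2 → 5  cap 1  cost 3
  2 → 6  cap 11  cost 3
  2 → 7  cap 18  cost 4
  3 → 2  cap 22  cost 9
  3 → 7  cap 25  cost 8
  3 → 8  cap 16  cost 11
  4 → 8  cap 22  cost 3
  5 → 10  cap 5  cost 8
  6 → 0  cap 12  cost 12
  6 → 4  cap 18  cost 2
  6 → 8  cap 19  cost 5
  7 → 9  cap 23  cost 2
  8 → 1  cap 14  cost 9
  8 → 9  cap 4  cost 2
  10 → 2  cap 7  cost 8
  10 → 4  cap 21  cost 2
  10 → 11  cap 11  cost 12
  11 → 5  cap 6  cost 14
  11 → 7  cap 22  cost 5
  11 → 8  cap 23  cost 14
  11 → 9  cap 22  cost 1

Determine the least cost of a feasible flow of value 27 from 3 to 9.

shortest-cost path #1: 3→7→9 push 23 @ unit cost 10 (adds 230)
shortest-cost path #2: 3→8→9 push 4 @ unit cost 13 (adds 52)
total cost = 282

Minimum cost for 27 units: 282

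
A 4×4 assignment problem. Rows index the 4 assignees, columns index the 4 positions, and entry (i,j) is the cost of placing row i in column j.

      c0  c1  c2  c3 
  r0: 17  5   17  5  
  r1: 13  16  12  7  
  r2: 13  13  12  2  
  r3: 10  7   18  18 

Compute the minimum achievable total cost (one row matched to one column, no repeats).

optimal assignment: row0→col1 (cost 5), row1→col2 (cost 12), row2→col3 (cost 2), row3→col0 (cost 10)
total = 5 + 12 + 2 + 10 = 29

Minimum assignment cost: 29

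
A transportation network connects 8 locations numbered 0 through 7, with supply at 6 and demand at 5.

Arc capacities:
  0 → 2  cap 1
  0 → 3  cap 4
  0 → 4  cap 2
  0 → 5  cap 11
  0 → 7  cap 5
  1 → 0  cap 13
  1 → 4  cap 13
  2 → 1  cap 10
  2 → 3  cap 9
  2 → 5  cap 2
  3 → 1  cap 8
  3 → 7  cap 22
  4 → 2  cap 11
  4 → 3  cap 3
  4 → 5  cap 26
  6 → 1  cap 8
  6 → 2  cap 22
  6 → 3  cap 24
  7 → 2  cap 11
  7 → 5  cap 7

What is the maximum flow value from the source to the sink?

Maximum flow value: 35

augment #1: 6→2→5 bottleneck 2, total now 2
augment #2: 6→1→0→5 bottleneck 8, total now 10
augment #3: 6→3→7→5 bottleneck 7, total now 17
augment #4: 6→2→1→0→5 bottleneck 3, total now 20
augment #5: 6→2→1→4→5 bottleneck 7, total now 27
augment #6: 6→3→1→4→5 bottleneck 6, total now 33
augment #7: 6→3→1→0→4→5 bottleneck 2, total now 35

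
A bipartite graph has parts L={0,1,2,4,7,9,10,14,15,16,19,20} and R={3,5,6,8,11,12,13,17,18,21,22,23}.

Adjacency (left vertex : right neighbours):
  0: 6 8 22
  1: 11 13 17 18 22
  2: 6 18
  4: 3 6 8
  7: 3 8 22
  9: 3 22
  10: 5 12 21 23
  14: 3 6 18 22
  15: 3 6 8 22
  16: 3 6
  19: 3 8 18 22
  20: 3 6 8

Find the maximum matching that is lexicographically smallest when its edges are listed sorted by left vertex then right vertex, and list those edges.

Lex-smallest maximum matching: {(0,6), (1,11), (2,18), (4,3), (7,8), (9,22), (10,5)}

|M| = 7 (so the lex-smallest maximum matching has 7 edges)
process left vertices in ascending order; for each, take the smallest-labelled available neighbour that still permits 7 edges overall, or leave it unmatched if none does
lex-smallest matching: {0-6, 1-11, 2-18, 4-3, 7-8, 9-22, 10-5}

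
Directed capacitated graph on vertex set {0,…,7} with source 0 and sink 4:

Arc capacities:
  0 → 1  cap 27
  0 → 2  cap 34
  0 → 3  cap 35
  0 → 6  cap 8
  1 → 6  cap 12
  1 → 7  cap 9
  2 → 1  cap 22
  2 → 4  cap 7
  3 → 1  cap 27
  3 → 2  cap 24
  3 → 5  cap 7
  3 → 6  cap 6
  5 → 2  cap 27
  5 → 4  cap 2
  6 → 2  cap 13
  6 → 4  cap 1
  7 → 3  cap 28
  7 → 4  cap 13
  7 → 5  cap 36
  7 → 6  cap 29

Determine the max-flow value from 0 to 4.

augment #1: 0→2→4 bottleneck 7, total now 7
augment #2: 0→6→4 bottleneck 1, total now 8
augment #3: 0→1→7→4 bottleneck 9, total now 17
augment #4: 0→3→5→4 bottleneck 2, total now 19

Maximum flow value: 19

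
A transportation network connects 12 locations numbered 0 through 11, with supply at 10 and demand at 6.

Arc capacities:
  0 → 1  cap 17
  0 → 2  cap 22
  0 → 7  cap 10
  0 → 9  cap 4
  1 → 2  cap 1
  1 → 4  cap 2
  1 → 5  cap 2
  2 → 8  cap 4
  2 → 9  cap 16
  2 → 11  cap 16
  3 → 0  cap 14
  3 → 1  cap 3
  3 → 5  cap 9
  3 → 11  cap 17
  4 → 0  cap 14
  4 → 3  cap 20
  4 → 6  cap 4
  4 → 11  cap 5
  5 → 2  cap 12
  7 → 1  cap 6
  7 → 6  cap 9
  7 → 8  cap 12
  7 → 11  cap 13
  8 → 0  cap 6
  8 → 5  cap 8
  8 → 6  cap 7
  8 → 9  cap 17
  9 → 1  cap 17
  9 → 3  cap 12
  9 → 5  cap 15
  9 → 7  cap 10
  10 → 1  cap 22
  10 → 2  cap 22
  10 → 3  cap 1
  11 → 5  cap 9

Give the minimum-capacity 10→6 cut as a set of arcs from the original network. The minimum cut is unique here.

Min-cut arcs: {(1,4), (7,6), (8,6)} (total capacity 18)

augment #1: 10→1→4→6 push 2
augment #2: 10→2→8→6 push 4
augment #3: 10→2→9→7→6 push 9
augment #4: 10→2→9→7→8→6 push 1
augment #5: 10→3→0→7→8→6 push 1
augment #6: 10→2→9→3→0→7→8→6 push 1
max flow = 18; residual-reachable set from 10 gives S-side
cut edges (S→T): {(1,4), (7,6), (8,6)} total cap 18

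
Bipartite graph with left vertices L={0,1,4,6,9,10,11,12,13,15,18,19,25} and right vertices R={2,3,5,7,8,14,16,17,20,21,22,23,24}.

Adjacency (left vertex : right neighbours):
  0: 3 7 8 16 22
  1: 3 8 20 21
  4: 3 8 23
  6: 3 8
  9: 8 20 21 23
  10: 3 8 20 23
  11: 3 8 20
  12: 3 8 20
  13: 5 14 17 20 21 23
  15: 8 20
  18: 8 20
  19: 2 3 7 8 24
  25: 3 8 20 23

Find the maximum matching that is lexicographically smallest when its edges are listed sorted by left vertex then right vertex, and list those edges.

|M| = 8 (so the lex-smallest maximum matching has 8 edges)
process left vertices in ascending order; for each, take the smallest-labelled available neighbour that still permits 8 edges overall, or leave it unmatched if none does
lex-smallest matching: {0-7, 1-3, 4-8, 9-21, 10-20, 13-5, 19-2, 25-23}

Lex-smallest maximum matching: {(0,7), (1,3), (4,8), (9,21), (10,20), (13,5), (19,2), (25,23)}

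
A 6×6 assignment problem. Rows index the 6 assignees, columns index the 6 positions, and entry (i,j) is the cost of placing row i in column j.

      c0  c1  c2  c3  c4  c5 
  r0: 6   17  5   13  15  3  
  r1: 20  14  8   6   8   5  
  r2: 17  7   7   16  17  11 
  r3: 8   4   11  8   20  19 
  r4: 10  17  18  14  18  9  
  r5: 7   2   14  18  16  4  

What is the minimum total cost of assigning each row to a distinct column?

Minimum assignment cost: 38

optimal assignment: row0→col5 (cost 3), row1→col4 (cost 8), row2→col2 (cost 7), row3→col3 (cost 8), row4→col0 (cost 10), row5→col1 (cost 2)
total = 3 + 8 + 7 + 8 + 10 + 2 = 38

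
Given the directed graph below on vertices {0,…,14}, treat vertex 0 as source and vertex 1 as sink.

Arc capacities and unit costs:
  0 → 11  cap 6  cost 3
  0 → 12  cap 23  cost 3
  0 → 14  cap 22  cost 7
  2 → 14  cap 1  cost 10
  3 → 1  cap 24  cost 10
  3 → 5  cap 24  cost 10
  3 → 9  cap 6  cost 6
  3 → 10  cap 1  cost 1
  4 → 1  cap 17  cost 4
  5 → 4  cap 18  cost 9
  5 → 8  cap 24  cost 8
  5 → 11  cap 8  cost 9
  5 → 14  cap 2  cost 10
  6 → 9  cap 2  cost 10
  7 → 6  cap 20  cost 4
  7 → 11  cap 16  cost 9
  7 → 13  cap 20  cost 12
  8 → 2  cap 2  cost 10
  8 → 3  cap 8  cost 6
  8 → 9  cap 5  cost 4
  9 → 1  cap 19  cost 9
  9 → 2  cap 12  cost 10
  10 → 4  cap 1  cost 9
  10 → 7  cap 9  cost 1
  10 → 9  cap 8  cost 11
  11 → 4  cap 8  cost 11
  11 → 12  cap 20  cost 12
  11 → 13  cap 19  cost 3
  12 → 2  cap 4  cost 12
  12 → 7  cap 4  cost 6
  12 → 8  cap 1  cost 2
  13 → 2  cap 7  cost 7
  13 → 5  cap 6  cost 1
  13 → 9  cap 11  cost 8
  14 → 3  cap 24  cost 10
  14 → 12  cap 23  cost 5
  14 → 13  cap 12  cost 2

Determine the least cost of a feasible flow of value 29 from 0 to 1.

Minimum cost for 29 units: 690

shortest-cost path #1: 0→11→4→1 push 6 @ unit cost 18 (adds 108)
shortest-cost path #2: 0→12→8→9→1 push 1 @ unit cost 18 (adds 18)
shortest-cost path #3: 0→14→13→5→4→1 push 6 @ unit cost 23 (adds 138)
shortest-cost path #4: 0→14→13→9→1 push 6 @ unit cost 26 (adds 156)
shortest-cost path #5: 0→14→3→1 push 10 @ unit cost 27 (adds 270)
total cost = 690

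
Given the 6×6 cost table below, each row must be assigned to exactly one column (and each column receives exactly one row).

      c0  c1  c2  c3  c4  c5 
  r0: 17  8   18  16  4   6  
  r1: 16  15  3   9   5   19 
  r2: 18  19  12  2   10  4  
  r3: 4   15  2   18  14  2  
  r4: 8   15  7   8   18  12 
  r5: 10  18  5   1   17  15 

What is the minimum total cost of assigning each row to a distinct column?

Minimum assignment cost: 28

optimal assignment: row0→col1 (cost 8), row1→col4 (cost 5), row2→col5 (cost 4), row3→col2 (cost 2), row4→col0 (cost 8), row5→col3 (cost 1)
total = 8 + 5 + 4 + 2 + 8 + 1 = 28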